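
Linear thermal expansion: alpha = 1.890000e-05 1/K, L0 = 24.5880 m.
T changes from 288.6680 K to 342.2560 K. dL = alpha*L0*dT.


dT = 53.5880 K
dL = 1.890000e-05 * 24.5880 * 53.5880 = 0.024903 m
L_final = 24.612903 m

dL = 0.024903 m


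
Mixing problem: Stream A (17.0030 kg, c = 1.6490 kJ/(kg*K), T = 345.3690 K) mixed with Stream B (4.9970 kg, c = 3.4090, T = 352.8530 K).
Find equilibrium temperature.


num = 15694.2085
den = 45.0727
Tf = 348.1975 K

348.1975 K


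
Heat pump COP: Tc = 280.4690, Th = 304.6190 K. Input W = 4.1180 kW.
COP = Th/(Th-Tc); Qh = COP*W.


COP = 304.6190 / 24.1500 = 12.6136
Qh = 12.6136 * 4.1180 = 51.9429 kW

COP = 12.6136, Qh = 51.9429 kW


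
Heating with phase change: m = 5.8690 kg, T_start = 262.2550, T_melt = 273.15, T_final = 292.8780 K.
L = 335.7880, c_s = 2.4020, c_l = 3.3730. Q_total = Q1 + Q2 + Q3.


Q1 (sensible, solid) = 5.8690 * 2.4020 * 10.8950 = 153.5905 kJ
Q2 (latent) = 5.8690 * 335.7880 = 1970.7398 kJ
Q3 (sensible, liquid) = 5.8690 * 3.3730 * 19.7280 = 390.5382 kJ
Q_total = 2514.8685 kJ

2514.8685 kJ


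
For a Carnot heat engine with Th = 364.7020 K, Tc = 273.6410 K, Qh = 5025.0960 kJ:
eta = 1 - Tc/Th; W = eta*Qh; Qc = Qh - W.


eta = 1 - 273.6410/364.7020 = 0.2497
W = 0.2497 * 5025.0960 = 1254.6963 kJ
Qc = 5025.0960 - 1254.6963 = 3770.3997 kJ

eta = 24.9686%, W = 1254.6963 kJ, Qc = 3770.3997 kJ


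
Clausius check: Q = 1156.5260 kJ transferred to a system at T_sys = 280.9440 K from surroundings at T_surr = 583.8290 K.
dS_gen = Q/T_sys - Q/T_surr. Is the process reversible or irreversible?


dS_sys = 1156.5260/280.9440 = 4.1166 kJ/K
dS_surr = -1156.5260/583.8290 = -1.9809 kJ/K
dS_gen = 4.1166 - 1.9809 = 2.1356 kJ/K (irreversible)

dS_gen = 2.1356 kJ/K, irreversible


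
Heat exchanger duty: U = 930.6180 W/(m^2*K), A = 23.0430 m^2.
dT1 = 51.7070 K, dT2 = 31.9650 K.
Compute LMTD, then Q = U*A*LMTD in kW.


LMTD = 41.0478 K
Q = 930.6180 * 23.0430 * 41.0478 = 880238.2342 W = 880.2382 kW

880.2382 kW


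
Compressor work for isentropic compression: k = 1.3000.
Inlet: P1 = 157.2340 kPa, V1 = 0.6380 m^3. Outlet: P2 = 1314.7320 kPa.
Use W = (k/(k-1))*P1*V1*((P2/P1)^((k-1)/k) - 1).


(k-1)/k = 0.2308
(P2/P1)^exp = 1.6324
W = 4.3333 * 157.2340 * 0.6380 * (1.6324 - 1) = 274.9199 kJ

274.9199 kJ


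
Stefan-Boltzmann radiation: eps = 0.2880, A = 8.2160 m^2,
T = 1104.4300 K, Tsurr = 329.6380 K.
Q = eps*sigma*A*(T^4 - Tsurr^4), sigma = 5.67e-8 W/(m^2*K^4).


T^4 = 1.4878e+12
Tsurr^4 = 1.1807e+10
Q = 0.2880 * 5.67e-8 * 8.2160 * 1.4760e+12 = 198028.8614 W

198028.8614 W


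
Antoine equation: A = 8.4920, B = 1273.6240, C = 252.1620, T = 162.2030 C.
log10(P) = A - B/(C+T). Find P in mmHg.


C+T = 414.3650
B/(C+T) = 3.0737
log10(P) = 8.4920 - 3.0737 = 5.4183
P = 10^5.4183 = 262013.3444 mmHg

262013.3444 mmHg


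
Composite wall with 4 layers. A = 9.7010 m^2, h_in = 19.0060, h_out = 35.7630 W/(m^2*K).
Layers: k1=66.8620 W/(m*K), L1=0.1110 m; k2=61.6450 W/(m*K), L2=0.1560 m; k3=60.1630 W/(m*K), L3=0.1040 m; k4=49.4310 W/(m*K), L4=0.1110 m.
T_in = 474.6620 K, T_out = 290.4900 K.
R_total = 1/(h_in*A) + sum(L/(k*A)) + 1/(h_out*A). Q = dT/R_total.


R_conv_in = 1/(19.0060*9.7010) = 0.0054
R_1 = 0.1110/(66.8620*9.7010) = 0.0002
R_2 = 0.1560/(61.6450*9.7010) = 0.0003
R_3 = 0.1040/(60.1630*9.7010) = 0.0002
R_4 = 0.1110/(49.4310*9.7010) = 0.0002
R_conv_out = 1/(35.7630*9.7010) = 0.0029
R_total = 0.0091 K/W
Q = 184.1720 / 0.0091 = 20133.1636 W

R_total = 0.0091 K/W, Q = 20133.1636 W


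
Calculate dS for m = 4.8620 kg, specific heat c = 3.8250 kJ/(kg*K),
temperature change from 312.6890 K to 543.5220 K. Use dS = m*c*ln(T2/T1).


T2/T1 = 1.7382
ln(T2/T1) = 0.5529
dS = 4.8620 * 3.8250 * 0.5529 = 10.2816 kJ/K

10.2816 kJ/K


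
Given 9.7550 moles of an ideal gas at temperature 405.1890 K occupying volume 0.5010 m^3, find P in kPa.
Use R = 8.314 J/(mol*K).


P = nRT/V = 9.7550 * 8.314 * 405.1890 / 0.5010
= 32862.0718 / 0.5010 = 65592.9577 Pa = 65.5930 kPa

65.5930 kPa


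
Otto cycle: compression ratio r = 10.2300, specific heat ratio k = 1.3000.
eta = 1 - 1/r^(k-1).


r^(k-1) = 2.0089
eta = 1 - 1/2.0089 = 0.5022 = 50.2220%

50.2220%


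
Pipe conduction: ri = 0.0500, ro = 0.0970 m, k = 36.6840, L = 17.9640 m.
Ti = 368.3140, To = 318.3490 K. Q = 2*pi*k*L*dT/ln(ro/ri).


dT = 49.9650 K
ln(ro/ri) = 0.6627
Q = 2*pi*36.6840*17.9640*49.9650 / 0.6627 = 312188.1416 W

312188.1416 W


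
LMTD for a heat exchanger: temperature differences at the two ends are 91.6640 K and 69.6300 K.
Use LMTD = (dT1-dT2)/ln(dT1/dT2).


dT1/dT2 = 1.3164
ln(dT1/dT2) = 0.2749
LMTD = 22.0340 / 0.2749 = 80.1428 K

80.1428 K


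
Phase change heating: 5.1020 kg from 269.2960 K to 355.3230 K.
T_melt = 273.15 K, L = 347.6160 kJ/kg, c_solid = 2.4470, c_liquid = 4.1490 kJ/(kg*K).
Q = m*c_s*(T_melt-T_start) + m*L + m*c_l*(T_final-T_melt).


Q1 (sensible, solid) = 5.1020 * 2.4470 * 3.8540 = 48.1156 kJ
Q2 (latent) = 5.1020 * 347.6160 = 1773.5368 kJ
Q3 (sensible, liquid) = 5.1020 * 4.1490 * 82.1730 = 1739.4543 kJ
Q_total = 3561.1068 kJ

3561.1068 kJ


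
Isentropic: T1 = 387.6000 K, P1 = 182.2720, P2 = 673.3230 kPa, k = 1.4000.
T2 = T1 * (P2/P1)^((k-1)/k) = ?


(k-1)/k = 0.2857
(P2/P1)^exp = 1.4526
T2 = 387.6000 * 1.4526 = 563.0249 K

563.0249 K


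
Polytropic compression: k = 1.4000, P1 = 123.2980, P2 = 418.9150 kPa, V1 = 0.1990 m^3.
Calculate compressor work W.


(k-1)/k = 0.2857
(P2/P1)^exp = 1.4183
W = 3.5000 * 123.2980 * 0.1990 * (1.4183 - 1) = 35.9209 kJ

35.9209 kJ


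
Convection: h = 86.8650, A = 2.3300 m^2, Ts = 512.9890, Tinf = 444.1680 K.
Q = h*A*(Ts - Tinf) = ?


dT = 68.8210 K
Q = 86.8650 * 2.3300 * 68.8210 = 13929.0573 W

13929.0573 W


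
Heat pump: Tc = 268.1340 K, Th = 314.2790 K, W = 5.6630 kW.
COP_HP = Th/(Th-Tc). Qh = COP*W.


COP = 314.2790 / 46.1450 = 6.8107
Qh = 6.8107 * 5.6630 = 38.5689 kW

COP = 6.8107, Qh = 38.5689 kW


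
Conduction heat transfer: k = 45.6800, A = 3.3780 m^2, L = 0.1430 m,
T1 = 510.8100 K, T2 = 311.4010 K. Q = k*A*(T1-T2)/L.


dT = 199.4090 K
Q = 45.6800 * 3.3780 * 199.4090 / 0.1430 = 215176.3115 W

215176.3115 W


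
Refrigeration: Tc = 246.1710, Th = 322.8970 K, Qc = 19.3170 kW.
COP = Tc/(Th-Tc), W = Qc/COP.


COP = 246.1710 / 76.7260 = 3.2084
W = 19.3170 / 3.2084 = 6.0207 kW

COP = 3.2084, W = 6.0207 kW


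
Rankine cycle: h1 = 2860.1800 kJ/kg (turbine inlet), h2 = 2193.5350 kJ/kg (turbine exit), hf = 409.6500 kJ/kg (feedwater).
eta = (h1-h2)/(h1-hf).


W = 666.6450 kJ/kg
Q_in = 2450.5300 kJ/kg
eta = 0.2720 = 27.2041%

eta = 27.2041%


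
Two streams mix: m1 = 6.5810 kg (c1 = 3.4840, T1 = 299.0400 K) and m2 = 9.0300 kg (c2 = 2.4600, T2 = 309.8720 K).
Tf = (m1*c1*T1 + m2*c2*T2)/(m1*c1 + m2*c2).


num = 13739.8848
den = 45.1420
Tf = 304.3703 K

304.3703 K


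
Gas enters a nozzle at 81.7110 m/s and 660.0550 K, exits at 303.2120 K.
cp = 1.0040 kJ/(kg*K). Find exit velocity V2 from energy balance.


dT = 356.8430 K
2*cp*1000*dT = 716540.7440
V1^2 = 6676.6875
V2 = sqrt(723217.4315) = 850.4219 m/s

850.4219 m/s


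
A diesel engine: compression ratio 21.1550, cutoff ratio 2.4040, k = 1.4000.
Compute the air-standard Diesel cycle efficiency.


r^(k-1) = 3.3897
rc^k = 3.4144
eta = 0.6376 = 63.7640%

63.7640%


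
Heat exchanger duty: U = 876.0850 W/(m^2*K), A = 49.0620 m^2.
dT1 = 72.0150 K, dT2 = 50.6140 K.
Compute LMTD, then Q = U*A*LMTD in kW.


LMTD = 60.6869 K
Q = 876.0850 * 49.0620 * 60.6869 = 2608472.9389 W = 2608.4729 kW

2608.4729 kW


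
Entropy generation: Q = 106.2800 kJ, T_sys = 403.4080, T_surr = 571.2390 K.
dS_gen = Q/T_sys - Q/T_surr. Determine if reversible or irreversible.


dS_sys = 106.2800/403.4080 = 0.2635 kJ/K
dS_surr = -106.2800/571.2390 = -0.1861 kJ/K
dS_gen = 0.2635 - 0.1861 = 0.0774 kJ/K (irreversible)

dS_gen = 0.0774 kJ/K, irreversible


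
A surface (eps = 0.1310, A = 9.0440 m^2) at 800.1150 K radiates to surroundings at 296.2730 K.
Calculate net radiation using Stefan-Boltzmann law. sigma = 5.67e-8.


T^4 = 4.0984e+11
Tsurr^4 = 7.7049e+09
Q = 0.1310 * 5.67e-8 * 9.0440 * 4.0213e+11 = 27013.5762 W

27013.5762 W


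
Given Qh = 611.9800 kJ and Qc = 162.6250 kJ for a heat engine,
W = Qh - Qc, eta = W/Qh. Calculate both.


W = 611.9800 - 162.6250 = 449.3550 kJ
eta = 449.3550 / 611.9800 = 0.7343 = 73.4264%

W = 449.3550 kJ, eta = 73.4264%


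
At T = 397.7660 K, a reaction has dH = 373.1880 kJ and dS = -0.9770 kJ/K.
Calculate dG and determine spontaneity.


T*dS = 397.7660 * -0.9770 = -388.6174 kJ
dG = 373.1880 + 388.6174 = 761.8054 kJ (non-spontaneous)

dG = 761.8054 kJ, non-spontaneous


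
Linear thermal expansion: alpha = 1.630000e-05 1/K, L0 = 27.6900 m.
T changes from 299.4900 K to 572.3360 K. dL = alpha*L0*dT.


dT = 272.8460 K
dL = 1.630000e-05 * 27.6900 * 272.8460 = 0.123148 m
L_final = 27.813148 m

dL = 0.123148 m


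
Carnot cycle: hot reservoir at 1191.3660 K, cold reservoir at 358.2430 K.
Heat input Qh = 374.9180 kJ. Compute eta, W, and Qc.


eta = 1 - 358.2430/1191.3660 = 0.6993
W = 0.6993 * 374.9180 = 262.1804 kJ
Qc = 374.9180 - 262.1804 = 112.7376 kJ

eta = 69.9301%, W = 262.1804 kJ, Qc = 112.7376 kJ


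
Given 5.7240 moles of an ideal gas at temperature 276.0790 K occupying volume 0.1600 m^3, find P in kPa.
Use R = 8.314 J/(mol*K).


P = nRT/V = 5.7240 * 8.314 * 276.0790 / 0.1600
= 13138.4163 / 0.1600 = 82115.1018 Pa = 82.1151 kPa

82.1151 kPa


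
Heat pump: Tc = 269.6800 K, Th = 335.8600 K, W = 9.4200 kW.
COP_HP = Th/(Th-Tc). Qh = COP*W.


COP = 335.8600 / 66.1800 = 5.0749
Qh = 5.0749 * 9.4200 = 47.8060 kW

COP = 5.0749, Qh = 47.8060 kW


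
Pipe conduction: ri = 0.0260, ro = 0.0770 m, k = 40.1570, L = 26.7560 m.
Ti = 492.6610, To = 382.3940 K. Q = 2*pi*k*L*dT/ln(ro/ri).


dT = 110.2670 K
ln(ro/ri) = 1.0857
Q = 2*pi*40.1570*26.7560*110.2670 / 1.0857 = 685637.3754 W

685637.3754 W


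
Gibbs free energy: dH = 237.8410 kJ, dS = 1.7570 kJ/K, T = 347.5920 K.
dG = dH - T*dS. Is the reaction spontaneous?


T*dS = 347.5920 * 1.7570 = 610.7191 kJ
dG = 237.8410 - 610.7191 = -372.8781 kJ (spontaneous)

dG = -372.8781 kJ, spontaneous


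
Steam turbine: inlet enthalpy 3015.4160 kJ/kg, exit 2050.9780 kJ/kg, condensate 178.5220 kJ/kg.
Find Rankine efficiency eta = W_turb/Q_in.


W = 964.4380 kJ/kg
Q_in = 2836.8940 kJ/kg
eta = 0.3400 = 33.9963%

eta = 33.9963%


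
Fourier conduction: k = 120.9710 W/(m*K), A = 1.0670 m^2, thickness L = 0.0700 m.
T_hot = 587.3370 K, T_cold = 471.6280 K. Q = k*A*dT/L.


dT = 115.7090 K
Q = 120.9710 * 1.0670 * 115.7090 / 0.0700 = 213360.8783 W

213360.8783 W


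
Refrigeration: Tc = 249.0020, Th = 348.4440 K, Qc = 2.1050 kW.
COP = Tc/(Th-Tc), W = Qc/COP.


COP = 249.0020 / 99.4420 = 2.5040
W = 2.1050 / 2.5040 = 0.8407 kW

COP = 2.5040, W = 0.8407 kW


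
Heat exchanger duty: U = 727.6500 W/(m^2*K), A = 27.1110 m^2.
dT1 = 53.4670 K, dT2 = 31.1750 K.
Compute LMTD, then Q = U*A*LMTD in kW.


LMTD = 41.3237 K
Q = 727.6500 * 27.1110 * 41.3237 = 815206.0561 W = 815.2061 kW

815.2061 kW


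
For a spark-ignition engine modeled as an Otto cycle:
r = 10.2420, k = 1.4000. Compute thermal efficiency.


r^(k-1) = 2.5360
eta = 1 - 1/2.5360 = 0.6057 = 60.5682%

60.5682%


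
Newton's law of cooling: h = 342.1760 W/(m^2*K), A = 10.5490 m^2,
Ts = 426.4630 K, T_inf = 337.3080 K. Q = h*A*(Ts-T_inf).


dT = 89.1550 K
Q = 342.1760 * 10.5490 * 89.1550 = 321815.1918 W

321815.1918 W


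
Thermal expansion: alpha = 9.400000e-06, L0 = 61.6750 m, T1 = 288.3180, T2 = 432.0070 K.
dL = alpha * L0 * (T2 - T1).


dT = 143.6890 K
dL = 9.400000e-06 * 61.6750 * 143.6890 = 0.083303 m
L_final = 61.758303 m

dL = 0.083303 m


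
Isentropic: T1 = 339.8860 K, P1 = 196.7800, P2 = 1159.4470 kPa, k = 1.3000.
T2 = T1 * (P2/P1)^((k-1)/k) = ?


(k-1)/k = 0.2308
(P2/P1)^exp = 1.5058
T2 = 339.8860 * 1.5058 = 511.7854 K

511.7854 K


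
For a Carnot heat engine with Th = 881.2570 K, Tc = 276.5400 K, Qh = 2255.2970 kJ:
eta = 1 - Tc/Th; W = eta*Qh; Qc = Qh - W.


eta = 1 - 276.5400/881.2570 = 0.6862
W = 0.6862 * 2255.2970 = 1547.5808 kJ
Qc = 2255.2970 - 1547.5808 = 707.7162 kJ

eta = 68.6198%, W = 1547.5808 kJ, Qc = 707.7162 kJ


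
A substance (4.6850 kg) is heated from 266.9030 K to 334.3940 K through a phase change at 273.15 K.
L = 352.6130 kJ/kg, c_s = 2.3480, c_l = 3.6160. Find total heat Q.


Q1 (sensible, solid) = 4.6850 * 2.3480 * 6.2470 = 68.7194 kJ
Q2 (latent) = 4.6850 * 352.6130 = 1651.9919 kJ
Q3 (sensible, liquid) = 4.6850 * 3.6160 * 61.2440 = 1037.5322 kJ
Q_total = 2758.2434 kJ

2758.2434 kJ


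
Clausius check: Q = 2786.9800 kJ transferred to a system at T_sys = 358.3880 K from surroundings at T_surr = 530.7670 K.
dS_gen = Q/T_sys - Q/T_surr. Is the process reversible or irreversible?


dS_sys = 2786.9800/358.3880 = 7.7764 kJ/K
dS_surr = -2786.9800/530.7670 = -5.2509 kJ/K
dS_gen = 7.7764 - 5.2509 = 2.5256 kJ/K (irreversible)

dS_gen = 2.5256 kJ/K, irreversible


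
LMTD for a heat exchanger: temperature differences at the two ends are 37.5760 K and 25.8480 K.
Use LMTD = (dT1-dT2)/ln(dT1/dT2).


dT1/dT2 = 1.4537
ln(dT1/dT2) = 0.3741
LMTD = 11.7280 / 0.3741 = 31.3472 K

31.3472 K


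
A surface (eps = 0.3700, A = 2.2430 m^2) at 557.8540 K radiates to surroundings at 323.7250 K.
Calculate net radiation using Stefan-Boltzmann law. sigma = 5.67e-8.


T^4 = 9.6846e+10
Tsurr^4 = 1.0983e+10
Q = 0.3700 * 5.67e-8 * 2.2430 * 8.5864e+10 = 4040.3850 W

4040.3850 W


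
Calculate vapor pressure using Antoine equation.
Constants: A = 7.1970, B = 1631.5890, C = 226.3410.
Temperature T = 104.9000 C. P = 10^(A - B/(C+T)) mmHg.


C+T = 331.2410
B/(C+T) = 4.9257
log10(P) = 7.1970 - 4.9257 = 2.2713
P = 10^2.2713 = 186.7732 mmHg

186.7732 mmHg


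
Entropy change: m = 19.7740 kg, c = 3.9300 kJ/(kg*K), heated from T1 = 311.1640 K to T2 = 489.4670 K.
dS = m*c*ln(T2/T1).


T2/T1 = 1.5730
ln(T2/T1) = 0.4530
dS = 19.7740 * 3.9300 * 0.4530 = 35.2032 kJ/K

35.2032 kJ/K


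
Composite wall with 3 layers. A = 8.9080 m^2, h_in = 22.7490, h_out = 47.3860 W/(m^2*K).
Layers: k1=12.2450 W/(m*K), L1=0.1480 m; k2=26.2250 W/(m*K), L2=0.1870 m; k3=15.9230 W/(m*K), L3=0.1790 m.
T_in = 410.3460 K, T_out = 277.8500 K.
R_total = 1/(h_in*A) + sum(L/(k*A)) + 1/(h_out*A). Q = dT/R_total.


R_conv_in = 1/(22.7490*8.9080) = 0.0049
R_1 = 0.1480/(12.2450*8.9080) = 0.0014
R_2 = 0.1870/(26.2250*8.9080) = 0.0008
R_3 = 0.1790/(15.9230*8.9080) = 0.0013
R_conv_out = 1/(47.3860*8.9080) = 0.0024
R_total = 0.0107 K/W
Q = 132.4960 / 0.0107 = 12356.3033 W

R_total = 0.0107 K/W, Q = 12356.3033 W


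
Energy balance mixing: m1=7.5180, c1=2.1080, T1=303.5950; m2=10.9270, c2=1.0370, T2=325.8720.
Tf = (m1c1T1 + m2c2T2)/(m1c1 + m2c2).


num = 8503.9096
den = 27.1792
Tf = 312.8825 K

312.8825 K


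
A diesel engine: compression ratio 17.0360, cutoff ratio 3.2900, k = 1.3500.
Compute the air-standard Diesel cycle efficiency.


r^(k-1) = 2.6976
rc^k = 4.9913
eta = 0.5214 = 52.1406%

52.1406%


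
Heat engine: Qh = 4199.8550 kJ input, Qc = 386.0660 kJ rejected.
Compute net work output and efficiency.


W = 4199.8550 - 386.0660 = 3813.7890 kJ
eta = 3813.7890 / 4199.8550 = 0.9081 = 90.8076%

W = 3813.7890 kJ, eta = 90.8076%


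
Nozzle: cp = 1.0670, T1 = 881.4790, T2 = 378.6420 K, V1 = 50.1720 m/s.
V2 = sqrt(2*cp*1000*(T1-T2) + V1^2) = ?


dT = 502.8370 K
2*cp*1000*dT = 1073054.1580
V1^2 = 2517.2296
V2 = sqrt(1075571.3876) = 1037.0976 m/s

1037.0976 m/s


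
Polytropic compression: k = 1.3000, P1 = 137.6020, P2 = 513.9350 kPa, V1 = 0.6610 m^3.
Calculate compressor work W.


(k-1)/k = 0.2308
(P2/P1)^exp = 1.3554
W = 4.3333 * 137.6020 * 0.6610 * (1.3554 - 1) = 140.0741 kJ

140.0741 kJ


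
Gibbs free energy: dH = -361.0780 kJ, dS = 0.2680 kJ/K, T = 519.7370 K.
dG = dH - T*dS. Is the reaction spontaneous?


T*dS = 519.7370 * 0.2680 = 139.2895 kJ
dG = -361.0780 - 139.2895 = -500.3675 kJ (spontaneous)

dG = -500.3675 kJ, spontaneous


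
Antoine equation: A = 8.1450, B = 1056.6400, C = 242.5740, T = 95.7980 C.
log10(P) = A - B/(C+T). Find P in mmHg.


C+T = 338.3720
B/(C+T) = 3.1227
log10(P) = 8.1450 - 3.1227 = 5.0223
P = 10^5.0223 = 105264.7565 mmHg

105264.7565 mmHg


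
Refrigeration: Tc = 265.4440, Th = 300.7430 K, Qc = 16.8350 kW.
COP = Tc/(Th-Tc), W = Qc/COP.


COP = 265.4440 / 35.2990 = 7.5199
W = 16.8350 / 7.5199 = 2.2387 kW

COP = 7.5199, W = 2.2387 kW


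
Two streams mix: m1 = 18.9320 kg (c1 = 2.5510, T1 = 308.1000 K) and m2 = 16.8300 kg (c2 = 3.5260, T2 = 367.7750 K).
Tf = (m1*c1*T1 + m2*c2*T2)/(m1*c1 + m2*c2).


num = 36704.5708
den = 107.6381
Tf = 340.9998 K

340.9998 K


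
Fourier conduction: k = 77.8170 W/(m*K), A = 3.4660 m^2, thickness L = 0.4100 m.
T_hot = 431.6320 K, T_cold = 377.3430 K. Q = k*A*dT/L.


dT = 54.2890 K
Q = 77.8170 * 3.4660 * 54.2890 / 0.4100 = 35713.3860 W

35713.3860 W


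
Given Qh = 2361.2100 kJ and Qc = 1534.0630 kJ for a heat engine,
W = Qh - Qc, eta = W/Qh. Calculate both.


W = 2361.2100 - 1534.0630 = 827.1470 kJ
eta = 827.1470 / 2361.2100 = 0.3503 = 35.0306%

W = 827.1470 kJ, eta = 35.0306%


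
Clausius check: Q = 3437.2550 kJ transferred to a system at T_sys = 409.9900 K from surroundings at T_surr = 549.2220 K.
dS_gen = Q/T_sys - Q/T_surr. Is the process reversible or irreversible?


dS_sys = 3437.2550/409.9900 = 8.3838 kJ/K
dS_surr = -3437.2550/549.2220 = -6.2584 kJ/K
dS_gen = 8.3838 - 6.2584 = 2.1253 kJ/K (irreversible)

dS_gen = 2.1253 kJ/K, irreversible


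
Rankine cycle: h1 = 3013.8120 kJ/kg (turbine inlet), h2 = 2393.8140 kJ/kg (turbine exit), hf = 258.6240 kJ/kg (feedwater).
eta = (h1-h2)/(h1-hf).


W = 619.9980 kJ/kg
Q_in = 2755.1880 kJ/kg
eta = 0.2250 = 22.5029%

eta = 22.5029%


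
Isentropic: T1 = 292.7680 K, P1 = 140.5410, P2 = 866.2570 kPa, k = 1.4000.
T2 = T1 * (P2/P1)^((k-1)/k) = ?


(k-1)/k = 0.2857
(P2/P1)^exp = 1.6814
T2 = 292.7680 * 1.6814 = 492.2585 K

492.2585 K


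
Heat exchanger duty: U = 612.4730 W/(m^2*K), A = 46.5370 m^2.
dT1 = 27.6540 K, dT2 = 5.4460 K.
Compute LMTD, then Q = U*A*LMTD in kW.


LMTD = 13.6674 K
Q = 612.4730 * 46.5370 * 13.6674 = 389557.0644 W = 389.5571 kW

389.5571 kW


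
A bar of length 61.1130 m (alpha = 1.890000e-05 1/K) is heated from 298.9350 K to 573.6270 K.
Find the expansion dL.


dT = 274.6920 K
dL = 1.890000e-05 * 61.1130 * 274.6920 = 0.317279 m
L_final = 61.430279 m

dL = 0.317279 m


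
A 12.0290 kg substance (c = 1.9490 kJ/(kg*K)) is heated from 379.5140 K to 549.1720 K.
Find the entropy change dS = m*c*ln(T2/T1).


T2/T1 = 1.4470
ln(T2/T1) = 0.3695
dS = 12.0290 * 1.9490 * 0.3695 = 8.6632 kJ/K

8.6632 kJ/K


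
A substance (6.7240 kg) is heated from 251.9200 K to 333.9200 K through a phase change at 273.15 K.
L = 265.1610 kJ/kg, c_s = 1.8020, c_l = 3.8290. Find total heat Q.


Q1 (sensible, solid) = 6.7240 * 1.8020 * 21.2300 = 257.2364 kJ
Q2 (latent) = 6.7240 * 265.1610 = 1782.9426 kJ
Q3 (sensible, liquid) = 6.7240 * 3.8290 * 60.7700 = 1564.5963 kJ
Q_total = 3604.7753 kJ

3604.7753 kJ


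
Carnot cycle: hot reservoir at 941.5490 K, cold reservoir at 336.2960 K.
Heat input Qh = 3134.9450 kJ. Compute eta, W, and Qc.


eta = 1 - 336.2960/941.5490 = 0.6428
W = 0.6428 * 3134.9450 = 2015.2269 kJ
Qc = 3134.9450 - 2015.2269 = 1119.7181 kJ

eta = 64.2827%, W = 2015.2269 kJ, Qc = 1119.7181 kJ


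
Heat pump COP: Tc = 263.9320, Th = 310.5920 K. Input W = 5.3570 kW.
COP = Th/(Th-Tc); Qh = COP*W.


COP = 310.5920 / 46.6600 = 6.6565
Qh = 6.6565 * 5.3570 = 35.6588 kW

COP = 6.6565, Qh = 35.6588 kW


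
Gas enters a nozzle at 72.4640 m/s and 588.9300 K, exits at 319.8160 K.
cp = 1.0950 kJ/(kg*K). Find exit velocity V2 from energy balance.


dT = 269.1140 K
2*cp*1000*dT = 589359.6600
V1^2 = 5251.0313
V2 = sqrt(594610.6913) = 771.1100 m/s

771.1100 m/s


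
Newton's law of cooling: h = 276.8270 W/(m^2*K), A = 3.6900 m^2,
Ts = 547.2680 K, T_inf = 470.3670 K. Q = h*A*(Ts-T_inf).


dT = 76.9010 K
Q = 276.8270 * 3.6900 * 76.9010 = 78553.7278 W

78553.7278 W


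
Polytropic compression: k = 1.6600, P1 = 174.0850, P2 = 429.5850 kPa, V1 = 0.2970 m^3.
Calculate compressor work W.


(k-1)/k = 0.3976
(P2/P1)^exp = 1.4321
W = 2.5152 * 174.0850 * 0.2970 * (1.4321 - 1) = 56.1894 kJ

56.1894 kJ


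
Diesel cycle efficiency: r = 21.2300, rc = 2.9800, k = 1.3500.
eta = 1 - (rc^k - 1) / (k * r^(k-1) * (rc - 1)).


r^(k-1) = 2.9136
rc^k = 4.3671
eta = 0.5677 = 56.7662%

56.7662%


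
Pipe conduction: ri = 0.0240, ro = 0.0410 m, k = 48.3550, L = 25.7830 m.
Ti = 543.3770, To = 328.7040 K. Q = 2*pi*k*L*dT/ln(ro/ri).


dT = 214.6730 K
ln(ro/ri) = 0.5355
Q = 2*pi*48.3550*25.7830*214.6730 / 0.5355 = 3140204.0208 W

3140204.0208 W


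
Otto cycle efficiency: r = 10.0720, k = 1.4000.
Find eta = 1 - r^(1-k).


r^(k-1) = 2.5191
eta = 1 - 1/2.5191 = 0.6030 = 60.3034%

60.3034%


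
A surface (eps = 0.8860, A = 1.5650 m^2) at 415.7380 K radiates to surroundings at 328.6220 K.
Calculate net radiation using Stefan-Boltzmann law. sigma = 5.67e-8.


T^4 = 2.9873e+10
Tsurr^4 = 1.1662e+10
Q = 0.8860 * 5.67e-8 * 1.5650 * 1.8211e+10 = 1431.7143 W

1431.7143 W


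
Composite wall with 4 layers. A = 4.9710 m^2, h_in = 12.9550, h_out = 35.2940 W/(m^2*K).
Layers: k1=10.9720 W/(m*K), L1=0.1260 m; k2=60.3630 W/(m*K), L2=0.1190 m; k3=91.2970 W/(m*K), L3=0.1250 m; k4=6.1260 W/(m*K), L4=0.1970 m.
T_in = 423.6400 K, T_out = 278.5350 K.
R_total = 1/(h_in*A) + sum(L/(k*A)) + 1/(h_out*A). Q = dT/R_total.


R_conv_in = 1/(12.9550*4.9710) = 0.0155
R_1 = 0.1260/(10.9720*4.9710) = 0.0023
R_2 = 0.1190/(60.3630*4.9710) = 0.0004
R_3 = 0.1250/(91.2970*4.9710) = 0.0003
R_4 = 0.1970/(6.1260*4.9710) = 0.0065
R_conv_out = 1/(35.2940*4.9710) = 0.0057
R_total = 0.0307 K/W
Q = 145.1050 / 0.0307 = 4729.7594 W

R_total = 0.0307 K/W, Q = 4729.7594 W


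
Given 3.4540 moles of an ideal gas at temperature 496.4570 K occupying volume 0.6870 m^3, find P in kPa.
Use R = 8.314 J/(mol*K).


P = nRT/V = 3.4540 * 8.314 * 496.4570 / 0.6870
= 14256.5352 / 0.6870 = 20751.8708 Pa = 20.7519 kPa

20.7519 kPa


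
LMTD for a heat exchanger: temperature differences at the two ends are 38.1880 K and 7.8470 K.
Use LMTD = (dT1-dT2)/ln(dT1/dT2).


dT1/dT2 = 4.8666
ln(dT1/dT2) = 1.5824
LMTD = 30.3410 / 1.5824 = 19.1742 K

19.1742 K


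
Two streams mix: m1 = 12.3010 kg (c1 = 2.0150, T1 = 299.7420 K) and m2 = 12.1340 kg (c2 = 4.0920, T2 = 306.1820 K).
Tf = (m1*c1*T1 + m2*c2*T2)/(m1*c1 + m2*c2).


num = 22632.2087
den = 74.4388
Tf = 304.0376 K

304.0376 K


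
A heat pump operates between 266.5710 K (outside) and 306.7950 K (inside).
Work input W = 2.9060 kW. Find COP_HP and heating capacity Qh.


COP = 306.7950 / 40.2240 = 7.6272
Qh = 7.6272 * 2.9060 = 22.1645 kW

COP = 7.6272, Qh = 22.1645 kW


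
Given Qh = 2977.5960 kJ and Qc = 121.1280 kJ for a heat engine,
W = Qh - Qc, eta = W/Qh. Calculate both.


W = 2977.5960 - 121.1280 = 2856.4680 kJ
eta = 2856.4680 / 2977.5960 = 0.9593 = 95.9320%

W = 2856.4680 kJ, eta = 95.9320%


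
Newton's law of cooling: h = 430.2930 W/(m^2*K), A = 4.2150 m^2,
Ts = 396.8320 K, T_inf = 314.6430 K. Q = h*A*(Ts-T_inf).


dT = 82.1890 K
Q = 430.2930 * 4.2150 * 82.1890 = 149064.9561 W

149064.9561 W


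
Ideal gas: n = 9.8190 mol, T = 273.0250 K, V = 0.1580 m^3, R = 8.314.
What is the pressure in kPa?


P = nRT/V = 9.8190 * 8.314 * 273.0250 / 0.1580
= 22288.4412 / 0.1580 = 141066.0835 Pa = 141.0661 kPa

141.0661 kPa


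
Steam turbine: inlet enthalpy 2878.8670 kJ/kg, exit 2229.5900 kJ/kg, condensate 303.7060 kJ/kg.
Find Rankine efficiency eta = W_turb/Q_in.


W = 649.2770 kJ/kg
Q_in = 2575.1610 kJ/kg
eta = 0.2521 = 25.2131%

eta = 25.2131%


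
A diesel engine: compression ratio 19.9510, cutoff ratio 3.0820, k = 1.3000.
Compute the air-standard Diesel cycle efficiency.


r^(k-1) = 2.4546
rc^k = 4.3200
eta = 0.5003 = 50.0284%

50.0284%


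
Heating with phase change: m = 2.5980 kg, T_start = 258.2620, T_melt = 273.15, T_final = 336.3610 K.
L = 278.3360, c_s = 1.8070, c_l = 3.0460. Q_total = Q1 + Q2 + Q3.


Q1 (sensible, solid) = 2.5980 * 1.8070 * 14.8880 = 69.8930 kJ
Q2 (latent) = 2.5980 * 278.3360 = 723.1169 kJ
Q3 (sensible, liquid) = 2.5980 * 3.0460 * 63.2110 = 500.2208 kJ
Q_total = 1293.2307 kJ

1293.2307 kJ


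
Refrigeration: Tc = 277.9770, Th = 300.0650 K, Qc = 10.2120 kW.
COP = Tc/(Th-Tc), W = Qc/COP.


COP = 277.9770 / 22.0880 = 12.5850
W = 10.2120 / 12.5850 = 0.8114 kW

COP = 12.5850, W = 0.8114 kW


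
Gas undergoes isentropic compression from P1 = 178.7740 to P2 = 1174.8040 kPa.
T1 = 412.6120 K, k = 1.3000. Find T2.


(k-1)/k = 0.2308
(P2/P1)^exp = 1.5442
T2 = 412.6120 * 1.5442 = 637.1371 K

637.1371 K


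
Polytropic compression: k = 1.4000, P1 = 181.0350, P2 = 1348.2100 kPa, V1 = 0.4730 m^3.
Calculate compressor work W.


(k-1)/k = 0.2857
(P2/P1)^exp = 1.7748
W = 3.5000 * 181.0350 * 0.4730 * (1.7748 - 1) = 232.2004 kJ

232.2004 kJ


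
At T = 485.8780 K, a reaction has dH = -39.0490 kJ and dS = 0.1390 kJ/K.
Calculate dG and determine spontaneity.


T*dS = 485.8780 * 0.1390 = 67.5370 kJ
dG = -39.0490 - 67.5370 = -106.5860 kJ (spontaneous)

dG = -106.5860 kJ, spontaneous


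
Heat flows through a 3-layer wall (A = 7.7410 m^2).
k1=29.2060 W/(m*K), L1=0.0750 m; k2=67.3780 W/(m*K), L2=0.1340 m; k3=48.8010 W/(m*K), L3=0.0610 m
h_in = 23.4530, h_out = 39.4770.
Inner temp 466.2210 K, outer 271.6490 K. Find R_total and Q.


R_conv_in = 1/(23.4530*7.7410) = 0.0055
R_1 = 0.0750/(29.2060*7.7410) = 0.0003
R_2 = 0.1340/(67.3780*7.7410) = 0.0003
R_3 = 0.0610/(48.8010*7.7410) = 0.0002
R_conv_out = 1/(39.4770*7.7410) = 0.0033
R_total = 0.0095 K/W
Q = 194.5720 / 0.0095 = 20415.4985 W

R_total = 0.0095 K/W, Q = 20415.4985 W


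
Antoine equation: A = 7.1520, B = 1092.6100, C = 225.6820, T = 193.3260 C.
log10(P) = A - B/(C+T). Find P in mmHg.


C+T = 419.0080
B/(C+T) = 2.6076
log10(P) = 7.1520 - 2.6076 = 4.5444
P = 10^4.5444 = 35025.8505 mmHg

35025.8505 mmHg


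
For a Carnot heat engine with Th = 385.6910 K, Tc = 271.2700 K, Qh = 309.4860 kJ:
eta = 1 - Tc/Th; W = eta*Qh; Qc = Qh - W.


eta = 1 - 271.2700/385.6910 = 0.2967
W = 0.2967 * 309.4860 = 91.8136 kJ
Qc = 309.4860 - 91.8136 = 217.6724 kJ

eta = 29.6665%, W = 91.8136 kJ, Qc = 217.6724 kJ


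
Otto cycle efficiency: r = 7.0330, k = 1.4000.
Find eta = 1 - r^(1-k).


r^(k-1) = 2.1820
eta = 1 - 1/2.1820 = 0.5417 = 54.1706%

54.1706%


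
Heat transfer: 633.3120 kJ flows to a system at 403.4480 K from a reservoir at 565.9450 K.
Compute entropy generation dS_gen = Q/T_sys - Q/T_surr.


dS_sys = 633.3120/403.4480 = 1.5697 kJ/K
dS_surr = -633.3120/565.9450 = -1.1190 kJ/K
dS_gen = 1.5697 - 1.1190 = 0.4507 kJ/K (irreversible)

dS_gen = 0.4507 kJ/K, irreversible


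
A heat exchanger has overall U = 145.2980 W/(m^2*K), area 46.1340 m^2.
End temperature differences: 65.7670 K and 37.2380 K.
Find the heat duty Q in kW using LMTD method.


LMTD = 50.1575 K
Q = 145.2980 * 46.1340 * 50.1575 = 336214.5699 W = 336.2146 kW

336.2146 kW


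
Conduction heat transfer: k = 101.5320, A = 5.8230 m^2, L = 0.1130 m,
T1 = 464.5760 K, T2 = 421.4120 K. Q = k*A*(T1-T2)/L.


dT = 43.1640 K
Q = 101.5320 * 5.8230 * 43.1640 / 0.1130 = 225835.8953 W

225835.8953 W


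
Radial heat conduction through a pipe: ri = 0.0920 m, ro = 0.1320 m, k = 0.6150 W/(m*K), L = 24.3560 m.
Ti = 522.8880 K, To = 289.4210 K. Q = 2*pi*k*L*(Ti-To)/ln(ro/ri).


dT = 233.4670 K
ln(ro/ri) = 0.3610
Q = 2*pi*0.6150*24.3560*233.4670 / 0.3610 = 60864.3790 W

60864.3790 W


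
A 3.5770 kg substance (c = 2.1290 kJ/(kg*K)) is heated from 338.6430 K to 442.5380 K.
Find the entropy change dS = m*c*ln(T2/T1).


T2/T1 = 1.3068
ln(T2/T1) = 0.2676
dS = 3.5770 * 2.1290 * 0.2676 = 2.0377 kJ/K

2.0377 kJ/K


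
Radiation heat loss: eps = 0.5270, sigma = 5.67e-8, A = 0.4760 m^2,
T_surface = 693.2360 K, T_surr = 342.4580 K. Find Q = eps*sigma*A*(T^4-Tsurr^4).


T^4 = 2.3095e+11
Tsurr^4 = 1.3754e+10
Q = 0.5270 * 5.67e-8 * 0.4760 * 2.1720e+11 = 3089.2945 W

3089.2945 W


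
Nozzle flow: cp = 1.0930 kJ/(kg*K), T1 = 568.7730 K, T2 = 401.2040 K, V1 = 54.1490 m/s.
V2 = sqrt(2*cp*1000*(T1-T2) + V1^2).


dT = 167.5690 K
2*cp*1000*dT = 366305.8340
V1^2 = 2932.1142
V2 = sqrt(369237.9482) = 607.6495 m/s

607.6495 m/s


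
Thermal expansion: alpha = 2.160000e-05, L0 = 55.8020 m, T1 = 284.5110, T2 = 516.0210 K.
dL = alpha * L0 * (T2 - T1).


dT = 231.5100 K
dL = 2.160000e-05 * 55.8020 * 231.5100 = 0.279044 m
L_final = 56.081044 m

dL = 0.279044 m


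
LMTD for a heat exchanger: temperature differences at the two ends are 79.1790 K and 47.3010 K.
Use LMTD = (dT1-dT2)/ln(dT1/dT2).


dT1/dT2 = 1.6739
ln(dT1/dT2) = 0.5152
LMTD = 31.8780 / 0.5152 = 61.8774 K

61.8774 K


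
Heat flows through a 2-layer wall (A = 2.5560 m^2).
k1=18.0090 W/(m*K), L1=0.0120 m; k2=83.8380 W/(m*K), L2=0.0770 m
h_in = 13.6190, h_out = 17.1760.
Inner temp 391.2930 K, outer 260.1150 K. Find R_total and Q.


R_conv_in = 1/(13.6190*2.5560) = 0.0287
R_1 = 0.0120/(18.0090*2.5560) = 0.0003
R_2 = 0.0770/(83.8380*2.5560) = 0.0004
R_conv_out = 1/(17.1760*2.5560) = 0.0228
R_total = 0.0521 K/W
Q = 131.1780 / 0.0521 = 2516.5878 W

R_total = 0.0521 K/W, Q = 2516.5878 W


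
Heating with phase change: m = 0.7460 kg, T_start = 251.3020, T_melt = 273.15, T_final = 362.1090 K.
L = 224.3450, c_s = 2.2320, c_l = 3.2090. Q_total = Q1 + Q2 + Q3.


Q1 (sensible, solid) = 0.7460 * 2.2320 * 21.8480 = 36.3785 kJ
Q2 (latent) = 0.7460 * 224.3450 = 167.3614 kJ
Q3 (sensible, liquid) = 0.7460 * 3.2090 * 88.9590 = 212.9602 kJ
Q_total = 416.7001 kJ

416.7001 kJ


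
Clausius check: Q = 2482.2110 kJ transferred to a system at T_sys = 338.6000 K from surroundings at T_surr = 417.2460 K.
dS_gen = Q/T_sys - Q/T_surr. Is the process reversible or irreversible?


dS_sys = 2482.2110/338.6000 = 7.3308 kJ/K
dS_surr = -2482.2110/417.2460 = -5.9490 kJ/K
dS_gen = 7.3308 - 5.9490 = 1.3818 kJ/K (irreversible)

dS_gen = 1.3818 kJ/K, irreversible


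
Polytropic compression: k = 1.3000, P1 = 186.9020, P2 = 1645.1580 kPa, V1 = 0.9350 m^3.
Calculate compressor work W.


(k-1)/k = 0.2308
(P2/P1)^exp = 1.6519
W = 4.3333 * 186.9020 * 0.9350 * (1.6519 - 1) = 493.6591 kJ

493.6591 kJ


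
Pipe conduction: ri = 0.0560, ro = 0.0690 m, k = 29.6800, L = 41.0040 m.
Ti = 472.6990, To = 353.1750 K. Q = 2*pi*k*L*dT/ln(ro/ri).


dT = 119.5240 K
ln(ro/ri) = 0.2088
Q = 2*pi*29.6800*41.0040*119.5240 / 0.2088 = 4378129.5631 W

4378129.5631 W


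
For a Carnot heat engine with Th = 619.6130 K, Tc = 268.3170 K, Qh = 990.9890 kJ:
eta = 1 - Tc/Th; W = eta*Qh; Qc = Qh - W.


eta = 1 - 268.3170/619.6130 = 0.5670
W = 0.5670 * 990.9890 = 561.8515 kJ
Qc = 990.9890 - 561.8515 = 429.1375 kJ

eta = 56.6960%, W = 561.8515 kJ, Qc = 429.1375 kJ


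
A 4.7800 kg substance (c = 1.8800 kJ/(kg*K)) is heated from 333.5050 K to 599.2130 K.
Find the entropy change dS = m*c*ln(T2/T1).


T2/T1 = 1.7967
ln(T2/T1) = 0.5860
dS = 4.7800 * 1.8800 * 0.5860 = 5.2657 kJ/K

5.2657 kJ/K


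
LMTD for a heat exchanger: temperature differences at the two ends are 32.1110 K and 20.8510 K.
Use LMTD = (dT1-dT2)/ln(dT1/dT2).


dT1/dT2 = 1.5400
ln(dT1/dT2) = 0.4318
LMTD = 11.2600 / 0.4318 = 26.0771 K

26.0771 K


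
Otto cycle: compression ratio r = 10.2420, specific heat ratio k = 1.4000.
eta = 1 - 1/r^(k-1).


r^(k-1) = 2.5360
eta = 1 - 1/2.5360 = 0.6057 = 60.5682%

60.5682%


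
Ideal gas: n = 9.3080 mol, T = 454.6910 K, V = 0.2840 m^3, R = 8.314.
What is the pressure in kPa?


P = nRT/V = 9.3080 * 8.314 * 454.6910 / 0.2840
= 35187.0415 / 0.2840 = 123898.0333 Pa = 123.8980 kPa

123.8980 kPa


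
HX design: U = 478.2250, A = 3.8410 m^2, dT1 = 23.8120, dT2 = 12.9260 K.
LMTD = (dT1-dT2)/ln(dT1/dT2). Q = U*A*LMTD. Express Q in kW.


LMTD = 17.8182 K
Q = 478.2250 * 3.8410 * 17.8182 = 32729.5511 W = 32.7296 kW

32.7296 kW


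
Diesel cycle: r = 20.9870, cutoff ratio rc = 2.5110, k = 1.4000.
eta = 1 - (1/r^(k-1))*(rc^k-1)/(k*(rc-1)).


r^(k-1) = 3.3789
rc^k = 3.6290
eta = 0.6322 = 63.2197%

63.2197%


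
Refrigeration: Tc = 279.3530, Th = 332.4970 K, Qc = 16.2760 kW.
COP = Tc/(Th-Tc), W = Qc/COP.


COP = 279.3530 / 53.1440 = 5.2565
W = 16.2760 / 5.2565 = 3.0963 kW

COP = 5.2565, W = 3.0963 kW


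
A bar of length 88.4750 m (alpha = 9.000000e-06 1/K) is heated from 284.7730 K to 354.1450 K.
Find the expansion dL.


dT = 69.3720 K
dL = 9.000000e-06 * 88.4750 * 69.3720 = 0.055239 m
L_final = 88.530239 m

dL = 0.055239 m


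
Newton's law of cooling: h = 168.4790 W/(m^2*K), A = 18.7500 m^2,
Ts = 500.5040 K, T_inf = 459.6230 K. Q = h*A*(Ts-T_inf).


dT = 40.8810 K
Q = 168.4790 * 18.7500 * 40.8810 = 129142.3125 W

129142.3125 W


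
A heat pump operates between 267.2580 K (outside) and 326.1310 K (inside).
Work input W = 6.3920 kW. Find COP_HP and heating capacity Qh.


COP = 326.1310 / 58.8730 = 5.5396
Qh = 5.5396 * 6.3920 = 35.4089 kW

COP = 5.5396, Qh = 35.4089 kW


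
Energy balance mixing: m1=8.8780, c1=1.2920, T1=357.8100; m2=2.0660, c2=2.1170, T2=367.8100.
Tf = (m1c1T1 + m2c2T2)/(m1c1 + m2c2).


num = 5712.9139
den = 15.8441
Tf = 360.5705 K

360.5705 K


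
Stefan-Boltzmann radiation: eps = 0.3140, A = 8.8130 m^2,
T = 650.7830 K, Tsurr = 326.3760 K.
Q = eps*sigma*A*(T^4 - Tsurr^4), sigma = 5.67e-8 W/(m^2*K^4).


T^4 = 1.7937e+11
Tsurr^4 = 1.1347e+10
Q = 0.3140 * 5.67e-8 * 8.8130 * 1.6802e+11 = 26363.3392 W

26363.3392 W


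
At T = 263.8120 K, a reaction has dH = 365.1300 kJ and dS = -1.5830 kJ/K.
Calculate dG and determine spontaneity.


T*dS = 263.8120 * -1.5830 = -417.6144 kJ
dG = 365.1300 + 417.6144 = 782.7444 kJ (non-spontaneous)

dG = 782.7444 kJ, non-spontaneous


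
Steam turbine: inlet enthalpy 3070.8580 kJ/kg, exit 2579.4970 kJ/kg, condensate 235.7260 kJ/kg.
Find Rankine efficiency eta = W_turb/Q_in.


W = 491.3610 kJ/kg
Q_in = 2835.1320 kJ/kg
eta = 0.1733 = 17.3312%

eta = 17.3312%


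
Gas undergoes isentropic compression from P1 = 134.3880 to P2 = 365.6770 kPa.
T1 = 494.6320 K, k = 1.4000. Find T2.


(k-1)/k = 0.2857
(P2/P1)^exp = 1.3311
T2 = 494.6320 * 1.3311 = 658.4046 K

658.4046 K


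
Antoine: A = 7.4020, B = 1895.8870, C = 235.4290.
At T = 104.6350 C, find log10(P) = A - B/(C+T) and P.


C+T = 340.0640
B/(C+T) = 5.5751
log10(P) = 7.4020 - 5.5751 = 1.8269
P = 10^1.8269 = 67.1292 mmHg

67.1292 mmHg


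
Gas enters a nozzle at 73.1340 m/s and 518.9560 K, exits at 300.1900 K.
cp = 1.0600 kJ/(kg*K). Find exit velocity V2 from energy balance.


dT = 218.7660 K
2*cp*1000*dT = 463783.9200
V1^2 = 5348.5820
V2 = sqrt(469132.5020) = 684.9325 m/s

684.9325 m/s


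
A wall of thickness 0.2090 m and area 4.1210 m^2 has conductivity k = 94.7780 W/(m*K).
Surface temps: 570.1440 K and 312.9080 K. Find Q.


dT = 257.2360 K
Q = 94.7780 * 4.1210 * 257.2360 / 0.2090 = 480723.7913 W

480723.7913 W


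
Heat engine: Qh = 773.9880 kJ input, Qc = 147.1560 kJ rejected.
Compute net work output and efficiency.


W = 773.9880 - 147.1560 = 626.8320 kJ
eta = 626.8320 / 773.9880 = 0.8099 = 80.9873%

W = 626.8320 kJ, eta = 80.9873%


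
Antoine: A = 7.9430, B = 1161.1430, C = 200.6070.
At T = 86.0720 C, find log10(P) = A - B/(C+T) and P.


C+T = 286.6790
B/(C+T) = 4.0503
log10(P) = 7.9430 - 4.0503 = 3.8927
P = 10^3.8927 = 7810.4386 mmHg

7810.4386 mmHg


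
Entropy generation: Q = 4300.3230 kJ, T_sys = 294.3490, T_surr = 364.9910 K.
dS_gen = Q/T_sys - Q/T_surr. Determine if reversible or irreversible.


dS_sys = 4300.3230/294.3490 = 14.6096 kJ/K
dS_surr = -4300.3230/364.9910 = -11.7820 kJ/K
dS_gen = 14.6096 - 11.7820 = 2.8276 kJ/K (irreversible)

dS_gen = 2.8276 kJ/K, irreversible


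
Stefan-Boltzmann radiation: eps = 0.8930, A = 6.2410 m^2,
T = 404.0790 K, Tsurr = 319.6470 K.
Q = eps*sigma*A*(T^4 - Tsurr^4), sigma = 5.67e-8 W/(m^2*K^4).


T^4 = 2.6660e+10
Tsurr^4 = 1.0440e+10
Q = 0.8930 * 5.67e-8 * 6.2410 * 1.6221e+10 = 5125.7721 W

5125.7721 W


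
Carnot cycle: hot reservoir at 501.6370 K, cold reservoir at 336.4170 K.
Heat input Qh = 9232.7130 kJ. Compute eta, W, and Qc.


eta = 1 - 336.4170/501.6370 = 0.3294
W = 0.3294 * 9232.7130 = 3040.9018 kJ
Qc = 9232.7130 - 3040.9018 = 6191.8112 kJ

eta = 32.9362%, W = 3040.9018 kJ, Qc = 6191.8112 kJ


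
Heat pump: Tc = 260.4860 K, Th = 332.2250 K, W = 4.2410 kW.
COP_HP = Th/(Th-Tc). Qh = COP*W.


COP = 332.2250 / 71.7390 = 4.6310
Qh = 4.6310 * 4.2410 = 19.6402 kW

COP = 4.6310, Qh = 19.6402 kW


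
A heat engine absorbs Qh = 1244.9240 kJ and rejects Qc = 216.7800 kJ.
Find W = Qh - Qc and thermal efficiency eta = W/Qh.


W = 1244.9240 - 216.7800 = 1028.1440 kJ
eta = 1028.1440 / 1244.9240 = 0.8259 = 82.5869%

W = 1028.1440 kJ, eta = 82.5869%


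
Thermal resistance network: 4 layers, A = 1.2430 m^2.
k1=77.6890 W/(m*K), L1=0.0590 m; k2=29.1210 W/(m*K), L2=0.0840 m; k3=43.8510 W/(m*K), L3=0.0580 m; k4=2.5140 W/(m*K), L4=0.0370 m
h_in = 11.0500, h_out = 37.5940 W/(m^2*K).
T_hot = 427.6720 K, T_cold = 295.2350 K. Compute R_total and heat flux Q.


R_conv_in = 1/(11.0500*1.2430) = 0.0728
R_1 = 0.0590/(77.6890*1.2430) = 0.0006
R_2 = 0.0840/(29.1210*1.2430) = 0.0023
R_3 = 0.0580/(43.8510*1.2430) = 0.0011
R_4 = 0.0370/(2.5140*1.2430) = 0.0118
R_conv_out = 1/(37.5940*1.2430) = 0.0214
R_total = 0.1100 K/W
Q = 132.4370 / 0.1100 = 1203.5157 W

R_total = 0.1100 K/W, Q = 1203.5157 W


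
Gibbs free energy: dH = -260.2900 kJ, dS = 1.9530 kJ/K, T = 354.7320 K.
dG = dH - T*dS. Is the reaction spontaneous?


T*dS = 354.7320 * 1.9530 = 692.7916 kJ
dG = -260.2900 - 692.7916 = -953.0816 kJ (spontaneous)

dG = -953.0816 kJ, spontaneous


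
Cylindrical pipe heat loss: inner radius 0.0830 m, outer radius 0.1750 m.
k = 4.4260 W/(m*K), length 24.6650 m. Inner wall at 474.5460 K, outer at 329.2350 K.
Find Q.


dT = 145.3110 K
ln(ro/ri) = 0.7459
Q = 2*pi*4.4260*24.6650*145.3110 / 0.7459 = 133617.6622 W

133617.6622 W


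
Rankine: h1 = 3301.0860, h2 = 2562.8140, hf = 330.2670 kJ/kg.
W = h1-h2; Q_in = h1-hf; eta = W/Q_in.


W = 738.2720 kJ/kg
Q_in = 2970.8190 kJ/kg
eta = 0.2485 = 24.8508%

eta = 24.8508%


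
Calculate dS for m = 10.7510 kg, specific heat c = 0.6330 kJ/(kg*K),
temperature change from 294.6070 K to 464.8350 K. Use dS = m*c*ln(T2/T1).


T2/T1 = 1.5778
ln(T2/T1) = 0.4560
dS = 10.7510 * 0.6330 * 0.4560 = 3.1035 kJ/K

3.1035 kJ/K


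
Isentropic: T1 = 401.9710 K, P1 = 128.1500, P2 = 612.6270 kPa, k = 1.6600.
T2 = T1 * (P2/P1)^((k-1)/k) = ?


(k-1)/k = 0.3976
(P2/P1)^exp = 1.8627
T2 = 401.9710 * 1.8627 = 748.7700 K

748.7700 K


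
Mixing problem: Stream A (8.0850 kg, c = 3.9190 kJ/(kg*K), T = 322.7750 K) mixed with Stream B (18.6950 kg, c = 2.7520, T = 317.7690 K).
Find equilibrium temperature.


num = 26575.9459
den = 83.1338
Tf = 319.6770 K

319.6770 K


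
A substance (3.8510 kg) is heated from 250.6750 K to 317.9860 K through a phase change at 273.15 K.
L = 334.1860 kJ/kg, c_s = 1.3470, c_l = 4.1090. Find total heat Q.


Q1 (sensible, solid) = 3.8510 * 1.3470 * 22.4750 = 116.5845 kJ
Q2 (latent) = 3.8510 * 334.1860 = 1286.9503 kJ
Q3 (sensible, liquid) = 3.8510 * 4.1090 * 44.8360 = 709.4741 kJ
Q_total = 2113.0088 kJ

2113.0088 kJ


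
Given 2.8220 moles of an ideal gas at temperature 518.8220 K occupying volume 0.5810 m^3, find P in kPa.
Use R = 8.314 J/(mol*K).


P = nRT/V = 2.8220 * 8.314 * 518.8220 / 0.5810
= 12172.6578 / 0.5810 = 20951.2182 Pa = 20.9512 kPa

20.9512 kPa


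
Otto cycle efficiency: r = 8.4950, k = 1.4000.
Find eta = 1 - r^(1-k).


r^(k-1) = 2.3532
eta = 1 - 1/2.3532 = 0.5751 = 57.5053%

57.5053%


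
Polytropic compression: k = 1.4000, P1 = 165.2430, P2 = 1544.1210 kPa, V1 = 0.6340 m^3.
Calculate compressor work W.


(k-1)/k = 0.2857
(P2/P1)^exp = 1.8937
W = 3.5000 * 165.2430 * 0.6340 * (1.8937 - 1) = 327.6826 kJ

327.6826 kJ
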